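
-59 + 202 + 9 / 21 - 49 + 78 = 1207 / 7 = 172.43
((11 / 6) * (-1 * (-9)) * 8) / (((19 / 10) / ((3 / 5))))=792 / 19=41.68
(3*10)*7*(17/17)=210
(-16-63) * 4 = -316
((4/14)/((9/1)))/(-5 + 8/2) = -2/63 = -0.03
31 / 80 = 0.39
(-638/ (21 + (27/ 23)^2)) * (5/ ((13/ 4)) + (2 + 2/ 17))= -136350808/ 1308099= -104.24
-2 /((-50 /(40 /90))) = 4 /225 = 0.02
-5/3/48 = -5/144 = -0.03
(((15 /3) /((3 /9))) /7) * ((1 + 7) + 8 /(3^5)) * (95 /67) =927200 /37989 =24.41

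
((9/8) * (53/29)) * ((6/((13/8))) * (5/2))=7155/377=18.98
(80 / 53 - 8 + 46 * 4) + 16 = 10256 / 53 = 193.51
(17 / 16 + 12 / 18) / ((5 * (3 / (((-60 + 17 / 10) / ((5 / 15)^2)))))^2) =84632361 / 40000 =2115.81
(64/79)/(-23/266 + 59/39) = 663936/1168963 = 0.57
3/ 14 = 0.21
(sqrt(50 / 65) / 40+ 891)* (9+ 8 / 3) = 7* sqrt(130) / 312+ 10395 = 10395.26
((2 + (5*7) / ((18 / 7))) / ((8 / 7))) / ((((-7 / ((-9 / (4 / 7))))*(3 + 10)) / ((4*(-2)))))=-1967 / 104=-18.91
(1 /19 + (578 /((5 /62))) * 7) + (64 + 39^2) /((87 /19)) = 417519716 /8265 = 50516.60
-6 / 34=-3 / 17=-0.18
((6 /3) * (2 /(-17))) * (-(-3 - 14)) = -4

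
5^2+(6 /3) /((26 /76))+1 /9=30.96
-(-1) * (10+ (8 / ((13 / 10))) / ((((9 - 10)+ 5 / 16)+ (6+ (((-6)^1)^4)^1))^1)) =2708010 / 270673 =10.00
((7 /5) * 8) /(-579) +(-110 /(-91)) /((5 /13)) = 63298 /20265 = 3.12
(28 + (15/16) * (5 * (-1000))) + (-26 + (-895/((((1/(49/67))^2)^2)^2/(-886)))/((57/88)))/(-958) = -105636939692899857684535/22173731600657938446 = -4764.06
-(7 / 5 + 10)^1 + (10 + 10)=43 / 5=8.60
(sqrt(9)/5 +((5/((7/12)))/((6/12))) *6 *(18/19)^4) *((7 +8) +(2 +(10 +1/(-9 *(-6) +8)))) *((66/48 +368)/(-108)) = -41868365423825/5429694144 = -7711.00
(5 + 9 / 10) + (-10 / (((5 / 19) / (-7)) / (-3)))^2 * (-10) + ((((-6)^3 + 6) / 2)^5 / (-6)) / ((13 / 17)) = 180392632471 / 65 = 2775271268.78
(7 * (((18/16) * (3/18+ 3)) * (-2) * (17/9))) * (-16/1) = 1507.33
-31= -31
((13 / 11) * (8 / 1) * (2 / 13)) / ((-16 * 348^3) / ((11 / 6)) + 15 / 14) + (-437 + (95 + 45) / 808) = -4998015250487285 / 11441642364366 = -436.83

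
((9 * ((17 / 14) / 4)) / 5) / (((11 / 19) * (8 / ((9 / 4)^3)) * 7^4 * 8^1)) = 2119203 / 30290247680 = 0.00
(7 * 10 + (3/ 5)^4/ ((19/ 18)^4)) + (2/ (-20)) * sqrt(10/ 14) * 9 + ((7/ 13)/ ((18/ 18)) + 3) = 77977337228/ 1058858125 - 9 * sqrt(35)/ 70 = 72.88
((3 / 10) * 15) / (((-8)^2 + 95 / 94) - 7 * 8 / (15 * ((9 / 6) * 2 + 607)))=1935225 / 27955193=0.07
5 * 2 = 10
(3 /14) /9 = 1 /42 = 0.02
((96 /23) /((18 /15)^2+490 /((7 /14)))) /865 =60 /12203593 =0.00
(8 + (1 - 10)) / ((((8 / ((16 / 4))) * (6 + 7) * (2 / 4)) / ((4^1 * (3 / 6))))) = -2 / 13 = -0.15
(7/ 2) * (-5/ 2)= -35/ 4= -8.75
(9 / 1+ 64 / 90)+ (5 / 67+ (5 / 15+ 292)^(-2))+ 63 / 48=411775949051 / 37102782960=11.10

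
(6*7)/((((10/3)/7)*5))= 441/25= 17.64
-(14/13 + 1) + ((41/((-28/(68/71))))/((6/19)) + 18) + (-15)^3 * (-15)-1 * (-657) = 1988443127/38766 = 51293.48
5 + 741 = 746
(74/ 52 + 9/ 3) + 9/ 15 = 653/ 130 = 5.02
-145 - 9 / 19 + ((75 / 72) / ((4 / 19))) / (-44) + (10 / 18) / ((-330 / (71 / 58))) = -277237199 / 1904256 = -145.59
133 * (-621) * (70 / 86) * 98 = -283293990 / 43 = -6588232.33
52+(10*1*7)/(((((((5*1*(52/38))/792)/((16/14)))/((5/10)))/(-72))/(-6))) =26003620/13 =2000278.46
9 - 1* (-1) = 10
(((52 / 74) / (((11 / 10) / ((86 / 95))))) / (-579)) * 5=-22360 / 4477407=-0.00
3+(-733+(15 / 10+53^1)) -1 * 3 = -1357 / 2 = -678.50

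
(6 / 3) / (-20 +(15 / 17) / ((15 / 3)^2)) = -170 / 1697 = -0.10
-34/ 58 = -17/ 29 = -0.59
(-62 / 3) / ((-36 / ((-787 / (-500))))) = 24397 / 27000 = 0.90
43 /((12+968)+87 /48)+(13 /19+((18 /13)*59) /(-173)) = 171706759 /671261279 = 0.26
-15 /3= -5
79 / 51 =1.55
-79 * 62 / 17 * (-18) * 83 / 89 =4836.49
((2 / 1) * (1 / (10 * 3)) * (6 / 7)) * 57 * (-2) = -228 / 35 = -6.51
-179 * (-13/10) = 2327/10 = 232.70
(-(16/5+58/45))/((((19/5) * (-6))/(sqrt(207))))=101 * sqrt(23)/171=2.83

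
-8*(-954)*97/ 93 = 246768/ 31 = 7960.26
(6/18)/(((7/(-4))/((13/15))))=-52/315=-0.17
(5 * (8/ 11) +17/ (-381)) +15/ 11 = 1888/ 381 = 4.96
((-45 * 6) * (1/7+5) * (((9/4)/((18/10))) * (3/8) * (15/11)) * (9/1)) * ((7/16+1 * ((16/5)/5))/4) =-42416865/19712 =-2151.83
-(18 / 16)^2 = -81 / 64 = -1.27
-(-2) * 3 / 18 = 1 / 3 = 0.33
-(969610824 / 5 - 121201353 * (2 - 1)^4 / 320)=-61933891383 / 320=-193543410.57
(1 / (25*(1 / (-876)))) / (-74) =438 / 925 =0.47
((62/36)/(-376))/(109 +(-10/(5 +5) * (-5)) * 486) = -31/17183952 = -0.00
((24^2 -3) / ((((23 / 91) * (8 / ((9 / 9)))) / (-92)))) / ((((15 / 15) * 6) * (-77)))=2483 / 44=56.43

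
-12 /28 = -3 /7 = -0.43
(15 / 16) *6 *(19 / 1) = 855 / 8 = 106.88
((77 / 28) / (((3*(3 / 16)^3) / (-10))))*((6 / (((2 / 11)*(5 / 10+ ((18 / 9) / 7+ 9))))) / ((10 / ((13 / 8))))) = -2818816 / 3699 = -762.05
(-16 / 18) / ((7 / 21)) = -8 / 3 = -2.67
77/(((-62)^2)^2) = 0.00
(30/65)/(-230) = -3/1495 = -0.00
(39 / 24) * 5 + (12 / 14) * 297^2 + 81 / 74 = 156678287 / 2072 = 75616.93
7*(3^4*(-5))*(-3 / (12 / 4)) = 2835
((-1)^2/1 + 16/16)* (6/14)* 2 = 12/7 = 1.71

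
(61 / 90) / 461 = 61 / 41490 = 0.00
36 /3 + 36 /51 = 216 /17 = 12.71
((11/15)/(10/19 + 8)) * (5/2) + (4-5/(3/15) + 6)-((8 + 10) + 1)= -32839/972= -33.78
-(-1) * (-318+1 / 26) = -8267 / 26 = -317.96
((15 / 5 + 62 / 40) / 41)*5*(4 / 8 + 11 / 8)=1.04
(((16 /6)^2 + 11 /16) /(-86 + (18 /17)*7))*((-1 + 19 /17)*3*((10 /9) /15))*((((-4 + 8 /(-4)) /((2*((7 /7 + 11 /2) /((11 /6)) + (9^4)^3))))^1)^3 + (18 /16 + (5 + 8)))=-2202028101123818663884753719685386070489 /60090540790068362532332644646082004548000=-0.04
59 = 59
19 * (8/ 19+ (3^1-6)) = -49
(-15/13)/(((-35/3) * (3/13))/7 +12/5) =-75/131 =-0.57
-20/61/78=-10/2379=-0.00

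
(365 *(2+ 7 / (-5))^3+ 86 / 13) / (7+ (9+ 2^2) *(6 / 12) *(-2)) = -27773 / 1950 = -14.24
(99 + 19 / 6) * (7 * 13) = 55783 / 6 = 9297.17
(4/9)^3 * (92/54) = 2944/19683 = 0.15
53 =53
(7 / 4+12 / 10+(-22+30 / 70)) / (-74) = 2607 / 10360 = 0.25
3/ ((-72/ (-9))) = 0.38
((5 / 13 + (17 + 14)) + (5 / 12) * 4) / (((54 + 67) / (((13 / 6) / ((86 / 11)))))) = 1289 / 17028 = 0.08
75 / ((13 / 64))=4800 / 13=369.23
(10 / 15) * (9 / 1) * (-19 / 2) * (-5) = 285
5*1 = 5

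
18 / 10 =9 / 5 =1.80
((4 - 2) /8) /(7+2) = 1 /36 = 0.03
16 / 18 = 8 / 9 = 0.89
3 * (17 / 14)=51 / 14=3.64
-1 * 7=-7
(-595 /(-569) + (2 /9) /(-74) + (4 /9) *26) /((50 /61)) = 72805879 /4736925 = 15.37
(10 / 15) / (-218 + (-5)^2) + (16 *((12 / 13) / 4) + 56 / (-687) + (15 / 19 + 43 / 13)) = 19409414 / 2519229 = 7.70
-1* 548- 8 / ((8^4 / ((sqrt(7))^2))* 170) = -47697927 / 87040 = -548.00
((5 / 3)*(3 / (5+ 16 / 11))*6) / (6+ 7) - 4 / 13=46 / 923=0.05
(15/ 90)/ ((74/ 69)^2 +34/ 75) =39675/ 381716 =0.10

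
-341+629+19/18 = 5203/18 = 289.06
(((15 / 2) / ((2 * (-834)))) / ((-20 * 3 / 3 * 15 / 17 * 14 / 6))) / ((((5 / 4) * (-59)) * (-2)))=17 / 22962800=0.00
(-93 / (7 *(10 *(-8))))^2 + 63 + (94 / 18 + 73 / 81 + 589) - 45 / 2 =16146553369 / 25401600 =635.65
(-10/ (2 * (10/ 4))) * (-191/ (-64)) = -191/ 32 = -5.97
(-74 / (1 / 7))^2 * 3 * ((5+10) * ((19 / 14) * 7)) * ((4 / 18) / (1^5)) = 25490780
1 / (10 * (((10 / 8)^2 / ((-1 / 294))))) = -4 / 18375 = -0.00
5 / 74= 0.07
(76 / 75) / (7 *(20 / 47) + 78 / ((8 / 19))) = 14288 / 2654025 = 0.01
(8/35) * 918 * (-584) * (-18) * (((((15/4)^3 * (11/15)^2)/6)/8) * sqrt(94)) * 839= 30614374197 * sqrt(94)/28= 10600620367.30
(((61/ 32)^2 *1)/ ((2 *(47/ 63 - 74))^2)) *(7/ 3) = 34460181/ 87237529600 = 0.00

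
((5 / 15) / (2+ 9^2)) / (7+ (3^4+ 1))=1 / 22161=0.00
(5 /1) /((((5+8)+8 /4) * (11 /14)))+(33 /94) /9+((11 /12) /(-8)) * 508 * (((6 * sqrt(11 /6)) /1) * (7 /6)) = 479 /1034- 9779 * sqrt(66) /144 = -551.24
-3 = -3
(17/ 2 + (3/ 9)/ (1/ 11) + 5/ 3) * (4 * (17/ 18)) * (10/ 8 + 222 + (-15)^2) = 2529923/ 108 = 23425.21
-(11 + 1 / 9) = -100 / 9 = -11.11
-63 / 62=-1.02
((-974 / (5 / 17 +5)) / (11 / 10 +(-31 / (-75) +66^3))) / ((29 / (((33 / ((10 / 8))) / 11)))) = -0.00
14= 14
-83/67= -1.24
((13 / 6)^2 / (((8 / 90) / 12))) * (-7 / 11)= -17745 / 44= -403.30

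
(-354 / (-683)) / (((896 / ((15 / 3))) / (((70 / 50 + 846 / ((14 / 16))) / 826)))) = 101667 / 29986432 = 0.00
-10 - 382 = -392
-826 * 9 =-7434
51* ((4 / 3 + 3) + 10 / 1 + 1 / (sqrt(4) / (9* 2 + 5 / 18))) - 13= 14209 / 12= 1184.08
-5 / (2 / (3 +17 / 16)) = -325 / 32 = -10.16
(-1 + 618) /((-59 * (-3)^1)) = 617 /177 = 3.49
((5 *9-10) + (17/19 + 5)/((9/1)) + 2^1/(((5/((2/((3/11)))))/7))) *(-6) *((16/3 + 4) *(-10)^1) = 5380592/171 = 31465.45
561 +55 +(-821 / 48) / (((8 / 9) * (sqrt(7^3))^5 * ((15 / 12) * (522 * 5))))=616- 821 * sqrt(7) / 802460299200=616.00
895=895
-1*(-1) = 1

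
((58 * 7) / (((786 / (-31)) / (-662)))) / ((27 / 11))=4318.69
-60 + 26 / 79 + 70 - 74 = -5030 / 79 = -63.67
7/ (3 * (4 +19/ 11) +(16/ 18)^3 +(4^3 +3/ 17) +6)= 954261/ 12004688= 0.08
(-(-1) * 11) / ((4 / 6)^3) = 297 / 8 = 37.12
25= 25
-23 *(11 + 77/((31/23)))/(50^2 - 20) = -3036/4805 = -0.63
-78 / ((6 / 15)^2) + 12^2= -687 / 2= -343.50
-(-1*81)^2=-6561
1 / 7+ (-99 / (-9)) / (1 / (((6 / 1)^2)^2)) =99793 / 7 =14256.14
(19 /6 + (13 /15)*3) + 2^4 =653 /30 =21.77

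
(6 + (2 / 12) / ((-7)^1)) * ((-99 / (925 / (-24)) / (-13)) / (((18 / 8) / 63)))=-397584 / 12025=-33.06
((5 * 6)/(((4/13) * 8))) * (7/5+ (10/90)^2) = 17.21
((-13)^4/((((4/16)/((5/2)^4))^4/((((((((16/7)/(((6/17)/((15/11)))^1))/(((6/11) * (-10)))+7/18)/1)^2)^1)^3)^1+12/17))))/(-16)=-1236649179158568551177978515625/278632736372293632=-4438276690884.69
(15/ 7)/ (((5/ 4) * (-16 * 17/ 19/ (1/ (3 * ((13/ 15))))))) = -285/ 6188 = -0.05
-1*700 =-700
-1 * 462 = -462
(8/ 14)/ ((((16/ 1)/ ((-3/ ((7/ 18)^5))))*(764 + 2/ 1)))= -708588/ 45059567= -0.02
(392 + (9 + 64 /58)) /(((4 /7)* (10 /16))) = 163254 /145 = 1125.89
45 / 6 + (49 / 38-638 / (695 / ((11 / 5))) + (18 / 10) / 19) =453238 / 66025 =6.86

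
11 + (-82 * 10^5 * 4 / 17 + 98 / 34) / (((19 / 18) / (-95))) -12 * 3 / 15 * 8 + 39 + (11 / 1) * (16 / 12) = 173646844.88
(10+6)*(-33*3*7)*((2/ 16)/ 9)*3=-462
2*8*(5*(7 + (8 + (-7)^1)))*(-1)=-640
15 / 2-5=2.50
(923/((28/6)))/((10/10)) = 197.79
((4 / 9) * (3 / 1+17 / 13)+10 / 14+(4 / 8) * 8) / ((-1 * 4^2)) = -5429 / 13104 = -0.41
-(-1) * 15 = 15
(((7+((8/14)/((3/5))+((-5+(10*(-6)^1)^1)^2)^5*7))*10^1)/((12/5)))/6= 2473779089575561525525/378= 6544389125861273877.05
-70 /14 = -5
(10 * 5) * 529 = 26450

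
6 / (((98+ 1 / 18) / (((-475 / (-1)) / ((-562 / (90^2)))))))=-418.91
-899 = -899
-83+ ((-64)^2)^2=16777133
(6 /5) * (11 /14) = 33 /35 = 0.94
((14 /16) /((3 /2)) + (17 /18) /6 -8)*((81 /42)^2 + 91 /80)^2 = -362483521 /2116800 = -171.24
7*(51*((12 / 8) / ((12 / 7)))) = 2499 / 8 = 312.38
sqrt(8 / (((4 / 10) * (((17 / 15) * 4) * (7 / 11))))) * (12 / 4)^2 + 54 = 45 * sqrt(3927) / 119 + 54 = 77.70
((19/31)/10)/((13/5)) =19/806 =0.02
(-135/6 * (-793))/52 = 2745/8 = 343.12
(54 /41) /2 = 27 /41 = 0.66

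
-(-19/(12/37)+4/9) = 2093/36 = 58.14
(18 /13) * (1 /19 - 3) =-1008 /247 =-4.08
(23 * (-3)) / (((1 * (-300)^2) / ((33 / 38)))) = -253 / 380000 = -0.00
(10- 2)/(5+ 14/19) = 152/109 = 1.39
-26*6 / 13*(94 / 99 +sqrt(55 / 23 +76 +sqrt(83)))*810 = -9720*sqrt(529*sqrt(83) +41469) / 23- 101520 / 11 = -100152.27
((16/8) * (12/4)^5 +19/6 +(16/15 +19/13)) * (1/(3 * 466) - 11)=-2948708897/545220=-5408.29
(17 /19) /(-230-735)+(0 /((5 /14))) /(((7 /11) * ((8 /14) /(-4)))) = -17 /18335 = -0.00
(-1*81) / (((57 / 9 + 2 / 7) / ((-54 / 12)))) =55.07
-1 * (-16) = 16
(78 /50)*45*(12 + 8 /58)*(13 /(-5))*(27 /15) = -14455584 /3625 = -3987.75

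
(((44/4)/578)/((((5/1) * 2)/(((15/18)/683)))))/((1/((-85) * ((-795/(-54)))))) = -14575/5015952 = -0.00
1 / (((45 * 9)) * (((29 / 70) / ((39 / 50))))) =91 / 19575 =0.00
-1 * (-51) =51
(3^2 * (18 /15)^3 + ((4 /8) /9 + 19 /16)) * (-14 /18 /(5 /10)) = -2116177 /81000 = -26.13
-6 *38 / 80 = -57 / 20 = -2.85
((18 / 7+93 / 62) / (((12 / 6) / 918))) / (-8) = -26163 / 112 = -233.60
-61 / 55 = -1.11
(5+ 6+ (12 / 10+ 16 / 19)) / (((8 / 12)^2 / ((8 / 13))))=22302 / 1235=18.06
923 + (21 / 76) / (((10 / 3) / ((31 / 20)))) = 14031553 / 15200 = 923.13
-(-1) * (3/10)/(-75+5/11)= -33/8200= -0.00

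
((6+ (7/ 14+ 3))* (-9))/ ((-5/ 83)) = 14193/ 10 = 1419.30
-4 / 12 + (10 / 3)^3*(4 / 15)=773 / 81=9.54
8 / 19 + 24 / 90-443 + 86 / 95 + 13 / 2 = -247897 / 570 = -434.91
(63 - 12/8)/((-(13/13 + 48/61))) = -7503/218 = -34.42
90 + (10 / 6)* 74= 640 / 3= 213.33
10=10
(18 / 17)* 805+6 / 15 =72484 / 85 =852.75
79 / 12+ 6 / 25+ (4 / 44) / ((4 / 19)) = 11971 / 1650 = 7.26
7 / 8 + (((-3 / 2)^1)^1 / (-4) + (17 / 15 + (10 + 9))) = 1283 / 60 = 21.38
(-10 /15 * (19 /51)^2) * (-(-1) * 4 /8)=-361 /7803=-0.05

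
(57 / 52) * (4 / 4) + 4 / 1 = 265 / 52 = 5.10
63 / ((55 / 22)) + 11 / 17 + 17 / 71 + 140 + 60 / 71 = 1007432 / 6035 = 166.93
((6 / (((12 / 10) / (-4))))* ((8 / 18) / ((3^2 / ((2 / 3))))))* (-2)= 1.32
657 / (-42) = -219 / 14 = -15.64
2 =2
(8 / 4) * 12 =24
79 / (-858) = -79 / 858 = -0.09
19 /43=0.44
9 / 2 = 4.50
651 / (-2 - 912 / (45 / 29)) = -9765 / 8846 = -1.10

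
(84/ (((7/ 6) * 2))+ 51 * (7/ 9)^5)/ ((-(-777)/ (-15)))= -4971535/ 5097897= -0.98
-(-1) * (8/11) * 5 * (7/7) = 40/11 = 3.64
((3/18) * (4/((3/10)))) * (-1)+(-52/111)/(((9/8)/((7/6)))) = -8116/2997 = -2.71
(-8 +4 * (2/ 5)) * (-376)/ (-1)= -12032/ 5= -2406.40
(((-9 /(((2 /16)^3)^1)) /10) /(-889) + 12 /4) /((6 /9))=46917 /8890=5.28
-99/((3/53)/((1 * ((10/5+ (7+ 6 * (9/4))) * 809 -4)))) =-63658353/2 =-31829176.50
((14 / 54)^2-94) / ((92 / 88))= -1506494 / 16767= -89.85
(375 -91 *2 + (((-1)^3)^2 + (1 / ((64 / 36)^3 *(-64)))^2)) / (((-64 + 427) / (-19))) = -253300001346275 / 24945170055168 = -10.15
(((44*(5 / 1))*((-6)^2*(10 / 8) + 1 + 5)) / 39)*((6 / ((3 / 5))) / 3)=37400 / 39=958.97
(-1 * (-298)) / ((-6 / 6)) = -298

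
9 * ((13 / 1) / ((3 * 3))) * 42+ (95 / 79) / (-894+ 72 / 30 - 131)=220543667 / 403927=546.00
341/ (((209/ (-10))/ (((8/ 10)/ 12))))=-62/ 57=-1.09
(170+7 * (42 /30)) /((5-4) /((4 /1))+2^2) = 3596 /85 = 42.31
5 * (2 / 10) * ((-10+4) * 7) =-42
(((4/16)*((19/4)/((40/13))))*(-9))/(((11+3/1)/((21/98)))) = -6669/125440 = -0.05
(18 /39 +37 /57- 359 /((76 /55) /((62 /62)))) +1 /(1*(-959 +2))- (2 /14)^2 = -3995422127 /15443428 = -258.71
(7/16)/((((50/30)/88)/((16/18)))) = 308/15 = 20.53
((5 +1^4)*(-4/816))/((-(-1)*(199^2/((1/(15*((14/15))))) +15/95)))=-0.00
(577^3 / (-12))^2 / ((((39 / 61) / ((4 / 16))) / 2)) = 2251047783394666429 / 11232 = 200413798379154.77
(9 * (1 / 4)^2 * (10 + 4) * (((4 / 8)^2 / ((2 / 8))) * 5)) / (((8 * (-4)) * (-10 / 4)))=63 / 128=0.49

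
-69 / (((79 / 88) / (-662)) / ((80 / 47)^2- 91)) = -782302988016 / 174511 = -4482829.09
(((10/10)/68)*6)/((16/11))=33/544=0.06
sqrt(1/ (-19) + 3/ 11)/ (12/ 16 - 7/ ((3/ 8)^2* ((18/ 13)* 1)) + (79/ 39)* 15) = -4212* sqrt(9614)/ 4239565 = -0.10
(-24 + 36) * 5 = 60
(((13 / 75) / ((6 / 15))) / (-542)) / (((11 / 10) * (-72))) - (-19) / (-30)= -4077943 / 6438960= -0.63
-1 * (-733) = 733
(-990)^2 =980100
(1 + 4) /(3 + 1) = 5 /4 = 1.25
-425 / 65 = -85 / 13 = -6.54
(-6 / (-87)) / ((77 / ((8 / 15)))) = 16 / 33495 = 0.00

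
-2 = -2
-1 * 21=-21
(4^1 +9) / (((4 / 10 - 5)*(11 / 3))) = -195 / 253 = -0.77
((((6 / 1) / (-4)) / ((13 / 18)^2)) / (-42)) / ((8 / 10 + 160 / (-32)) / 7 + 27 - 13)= 405 / 79261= 0.01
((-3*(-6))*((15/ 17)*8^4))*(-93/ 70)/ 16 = -642816/ 119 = -5401.82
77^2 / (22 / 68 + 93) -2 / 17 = 3420616 / 53941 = 63.41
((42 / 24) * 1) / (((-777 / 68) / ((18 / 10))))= -51 / 185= -0.28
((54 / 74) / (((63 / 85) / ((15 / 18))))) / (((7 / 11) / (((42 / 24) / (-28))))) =-4675 / 58016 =-0.08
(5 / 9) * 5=25 / 9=2.78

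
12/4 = 3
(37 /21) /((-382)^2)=37 /3064404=0.00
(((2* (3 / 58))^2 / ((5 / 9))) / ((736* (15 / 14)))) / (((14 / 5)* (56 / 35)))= 27 / 4951808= 0.00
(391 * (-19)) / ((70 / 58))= -215441 / 35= -6155.46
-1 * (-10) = 10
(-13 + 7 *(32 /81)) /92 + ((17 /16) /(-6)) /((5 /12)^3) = -2383937 /931500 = -2.56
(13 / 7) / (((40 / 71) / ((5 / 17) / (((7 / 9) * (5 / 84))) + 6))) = 2769 / 68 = 40.72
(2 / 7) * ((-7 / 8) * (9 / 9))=-1 / 4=-0.25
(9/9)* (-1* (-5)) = 5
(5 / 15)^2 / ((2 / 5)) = 5 / 18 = 0.28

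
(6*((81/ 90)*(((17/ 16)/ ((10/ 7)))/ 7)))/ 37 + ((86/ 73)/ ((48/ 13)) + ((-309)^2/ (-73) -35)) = -8703427979/ 6482400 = -1342.62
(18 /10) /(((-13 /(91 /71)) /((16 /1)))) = -1008 /355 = -2.84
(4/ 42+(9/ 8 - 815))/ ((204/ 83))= -11347345/ 34272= -331.10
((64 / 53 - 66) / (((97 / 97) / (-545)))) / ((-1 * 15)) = -374306 / 159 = -2354.13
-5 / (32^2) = -5 / 1024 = -0.00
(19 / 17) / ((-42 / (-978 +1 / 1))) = 18563 / 714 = 26.00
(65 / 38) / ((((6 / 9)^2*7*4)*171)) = 65 / 80864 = 0.00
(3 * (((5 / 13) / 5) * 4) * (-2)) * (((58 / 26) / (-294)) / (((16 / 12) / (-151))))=-13137 / 8281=-1.59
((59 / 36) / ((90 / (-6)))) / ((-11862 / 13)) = 767 / 6405480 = 0.00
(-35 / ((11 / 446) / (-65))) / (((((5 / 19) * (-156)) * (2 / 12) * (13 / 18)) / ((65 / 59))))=-13346550 / 649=-20564.79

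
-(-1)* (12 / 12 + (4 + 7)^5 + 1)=161053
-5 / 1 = -5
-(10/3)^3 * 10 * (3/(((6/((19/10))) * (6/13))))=-61750/81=-762.35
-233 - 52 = -285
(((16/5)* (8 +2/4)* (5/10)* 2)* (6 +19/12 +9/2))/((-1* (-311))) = 986/933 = 1.06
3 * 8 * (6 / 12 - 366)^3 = -1171853673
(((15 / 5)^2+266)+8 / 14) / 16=1929 / 112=17.22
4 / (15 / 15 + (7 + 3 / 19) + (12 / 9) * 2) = 228 / 617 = 0.37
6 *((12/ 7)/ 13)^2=864/ 8281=0.10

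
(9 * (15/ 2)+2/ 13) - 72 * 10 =-16961/ 26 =-652.35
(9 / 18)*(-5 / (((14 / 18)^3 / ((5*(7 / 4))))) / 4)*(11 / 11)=-18225 / 1568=-11.62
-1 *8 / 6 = -4 / 3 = -1.33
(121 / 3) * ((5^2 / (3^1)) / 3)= 3025 / 27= 112.04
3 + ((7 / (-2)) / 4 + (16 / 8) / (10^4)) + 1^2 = 3.13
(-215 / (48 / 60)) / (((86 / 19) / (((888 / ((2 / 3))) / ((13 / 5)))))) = -790875 / 26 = -30418.27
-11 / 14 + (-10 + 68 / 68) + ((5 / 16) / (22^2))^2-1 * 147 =-65816565585 / 419786752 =-156.79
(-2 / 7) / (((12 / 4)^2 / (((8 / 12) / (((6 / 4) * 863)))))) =-8 / 489321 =-0.00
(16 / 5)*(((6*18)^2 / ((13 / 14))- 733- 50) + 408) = 2534736 / 65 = 38995.94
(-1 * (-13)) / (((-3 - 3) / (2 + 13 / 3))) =-247 / 18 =-13.72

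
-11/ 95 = -0.12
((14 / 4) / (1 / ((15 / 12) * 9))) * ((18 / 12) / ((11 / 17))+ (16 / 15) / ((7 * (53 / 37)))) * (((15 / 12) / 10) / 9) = 296839 / 223872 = 1.33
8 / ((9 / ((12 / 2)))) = 5.33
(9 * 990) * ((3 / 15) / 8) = 891 / 4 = 222.75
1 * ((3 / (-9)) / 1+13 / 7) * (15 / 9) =160 / 63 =2.54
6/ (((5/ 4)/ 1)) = 24/ 5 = 4.80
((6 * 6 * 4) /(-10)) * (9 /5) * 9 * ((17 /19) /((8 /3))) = -37179 /475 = -78.27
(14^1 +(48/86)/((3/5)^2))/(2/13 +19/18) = 156468/12169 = 12.86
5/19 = 0.26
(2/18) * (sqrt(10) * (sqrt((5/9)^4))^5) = 9765625 * sqrt(10)/31381059609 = 0.00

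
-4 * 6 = -24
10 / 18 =5 / 9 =0.56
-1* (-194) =194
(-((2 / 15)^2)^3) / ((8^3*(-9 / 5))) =1 / 164025000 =0.00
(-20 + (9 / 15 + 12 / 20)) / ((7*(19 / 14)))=-188 / 95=-1.98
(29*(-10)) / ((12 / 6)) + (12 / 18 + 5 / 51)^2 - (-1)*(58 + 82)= -1276 / 289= -4.42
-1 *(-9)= 9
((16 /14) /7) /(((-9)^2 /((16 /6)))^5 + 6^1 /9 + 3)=786432 /124551443250073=0.00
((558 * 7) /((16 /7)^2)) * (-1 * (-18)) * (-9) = -7751457 /64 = -121116.52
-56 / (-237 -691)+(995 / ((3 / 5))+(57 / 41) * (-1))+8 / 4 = 23670661 / 14268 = 1659.00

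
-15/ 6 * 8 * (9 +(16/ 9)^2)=-19700/ 81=-243.21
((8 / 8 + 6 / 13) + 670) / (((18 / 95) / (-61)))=-216173.31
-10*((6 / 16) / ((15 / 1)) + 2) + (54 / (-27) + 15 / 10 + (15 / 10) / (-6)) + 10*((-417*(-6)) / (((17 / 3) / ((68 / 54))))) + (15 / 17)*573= 102758 / 17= 6044.59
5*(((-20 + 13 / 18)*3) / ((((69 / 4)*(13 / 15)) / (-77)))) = 1335950 / 897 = 1489.35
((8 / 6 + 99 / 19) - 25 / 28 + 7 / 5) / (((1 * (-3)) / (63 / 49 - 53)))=10184327 / 83790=121.55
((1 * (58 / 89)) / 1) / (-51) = -58 / 4539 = -0.01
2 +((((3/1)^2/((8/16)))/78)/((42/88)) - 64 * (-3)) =17698/91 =194.48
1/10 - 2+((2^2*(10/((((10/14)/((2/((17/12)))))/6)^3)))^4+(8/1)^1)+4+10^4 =9013974578922675330235123826214708779937/455173622835750781250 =19803376396824656142.31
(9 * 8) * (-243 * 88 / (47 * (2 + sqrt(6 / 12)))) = -12100.91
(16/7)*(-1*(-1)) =16/7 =2.29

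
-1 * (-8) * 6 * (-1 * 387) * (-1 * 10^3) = 18576000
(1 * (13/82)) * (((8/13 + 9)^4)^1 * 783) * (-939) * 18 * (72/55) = -23263358203125000/990847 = -23478254668.10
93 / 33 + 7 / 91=414 / 143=2.90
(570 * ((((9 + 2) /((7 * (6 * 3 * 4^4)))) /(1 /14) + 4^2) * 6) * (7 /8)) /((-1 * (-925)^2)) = -39235 /700928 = -0.06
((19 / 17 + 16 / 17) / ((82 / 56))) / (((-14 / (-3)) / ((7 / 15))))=98 / 697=0.14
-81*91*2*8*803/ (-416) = 455301/ 2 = 227650.50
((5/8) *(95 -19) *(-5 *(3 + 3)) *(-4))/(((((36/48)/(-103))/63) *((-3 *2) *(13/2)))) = 16438800/13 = 1264523.08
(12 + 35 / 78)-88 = -5893 / 78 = -75.55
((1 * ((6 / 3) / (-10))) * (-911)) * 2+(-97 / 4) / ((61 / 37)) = 349.69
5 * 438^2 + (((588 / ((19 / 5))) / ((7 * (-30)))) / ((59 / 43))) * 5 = 1075282610 / 1121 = 959217.31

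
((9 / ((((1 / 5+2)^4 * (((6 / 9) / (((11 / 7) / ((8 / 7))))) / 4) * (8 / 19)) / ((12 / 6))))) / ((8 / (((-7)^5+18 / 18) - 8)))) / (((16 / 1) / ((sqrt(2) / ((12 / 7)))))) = -6289486875 * sqrt(2) / 5451776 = -1631.52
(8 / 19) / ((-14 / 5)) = -20 / 133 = -0.15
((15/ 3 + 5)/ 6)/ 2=5/ 6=0.83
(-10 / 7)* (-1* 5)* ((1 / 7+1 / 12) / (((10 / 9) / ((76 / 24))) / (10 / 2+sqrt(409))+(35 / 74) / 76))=-8949190 / 1134007+4942090* sqrt(409) / 1134007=80.25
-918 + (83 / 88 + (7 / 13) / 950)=-498328367 / 543400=-917.06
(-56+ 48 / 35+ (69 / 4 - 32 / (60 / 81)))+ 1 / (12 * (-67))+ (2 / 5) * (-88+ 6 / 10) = -4064113 / 35175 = -115.54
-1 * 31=-31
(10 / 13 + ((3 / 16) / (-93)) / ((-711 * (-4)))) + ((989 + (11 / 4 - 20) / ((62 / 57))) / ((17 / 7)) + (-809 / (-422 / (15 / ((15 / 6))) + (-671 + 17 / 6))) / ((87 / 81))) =173372452470677 / 430745095872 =402.49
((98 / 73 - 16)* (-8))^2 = 73273600 / 5329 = 13749.97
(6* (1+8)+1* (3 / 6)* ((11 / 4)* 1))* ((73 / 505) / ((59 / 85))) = 549763 / 47672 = 11.53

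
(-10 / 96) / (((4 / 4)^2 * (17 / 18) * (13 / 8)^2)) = -120 / 2873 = -0.04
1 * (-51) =-51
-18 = -18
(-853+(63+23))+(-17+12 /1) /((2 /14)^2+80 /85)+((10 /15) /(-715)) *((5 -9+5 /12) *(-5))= -58967993 /76362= -772.22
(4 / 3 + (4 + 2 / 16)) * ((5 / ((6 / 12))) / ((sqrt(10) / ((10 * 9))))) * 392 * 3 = 577710 * sqrt(10) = 1826879.43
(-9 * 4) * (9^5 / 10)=-1062882 / 5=-212576.40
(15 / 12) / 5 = 1 / 4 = 0.25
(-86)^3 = -636056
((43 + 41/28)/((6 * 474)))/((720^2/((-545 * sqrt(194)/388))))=-9047 * sqrt(194)/213561556992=-0.00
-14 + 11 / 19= -255 / 19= -13.42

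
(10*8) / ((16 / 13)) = 65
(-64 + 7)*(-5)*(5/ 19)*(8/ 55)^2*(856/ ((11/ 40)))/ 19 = 6574080/ 25289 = 259.96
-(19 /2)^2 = -361 /4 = -90.25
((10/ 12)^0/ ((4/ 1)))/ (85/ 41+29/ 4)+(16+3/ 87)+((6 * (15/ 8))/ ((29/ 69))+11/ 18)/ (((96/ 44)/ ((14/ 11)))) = 613583017/ 19155312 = 32.03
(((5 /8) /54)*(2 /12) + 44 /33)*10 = 17305 /1296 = 13.35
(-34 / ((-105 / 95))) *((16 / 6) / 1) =5168 / 63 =82.03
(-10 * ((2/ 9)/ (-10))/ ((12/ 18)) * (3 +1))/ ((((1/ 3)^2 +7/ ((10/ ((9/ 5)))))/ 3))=1800/ 617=2.92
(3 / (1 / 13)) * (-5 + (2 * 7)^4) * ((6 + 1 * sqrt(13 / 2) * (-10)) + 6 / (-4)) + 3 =13482267 / 2-7490145 * sqrt(26) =-31451262.01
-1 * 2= -2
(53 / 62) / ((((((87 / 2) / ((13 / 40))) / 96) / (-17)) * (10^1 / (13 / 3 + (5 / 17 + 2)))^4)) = -2.01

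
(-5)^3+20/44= -1370/11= -124.55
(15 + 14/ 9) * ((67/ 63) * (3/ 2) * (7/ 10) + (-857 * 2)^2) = 26263906223/ 540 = 48636863.38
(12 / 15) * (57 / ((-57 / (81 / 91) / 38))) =-12312 / 455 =-27.06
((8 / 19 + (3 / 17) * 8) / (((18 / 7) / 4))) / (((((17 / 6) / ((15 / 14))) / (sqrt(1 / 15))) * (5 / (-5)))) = -0.28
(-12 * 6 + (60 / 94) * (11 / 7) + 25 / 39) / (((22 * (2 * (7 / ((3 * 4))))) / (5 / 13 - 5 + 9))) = -4677819 / 389207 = -12.02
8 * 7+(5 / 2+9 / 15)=591 / 10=59.10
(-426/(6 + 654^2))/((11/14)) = -0.00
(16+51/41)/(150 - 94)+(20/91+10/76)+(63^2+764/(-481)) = 83262603693/20983144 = 3968.07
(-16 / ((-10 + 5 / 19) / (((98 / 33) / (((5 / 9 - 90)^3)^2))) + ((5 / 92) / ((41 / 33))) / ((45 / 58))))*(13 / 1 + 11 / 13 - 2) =44435199186 / 393600822508114436059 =0.00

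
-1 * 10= -10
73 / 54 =1.35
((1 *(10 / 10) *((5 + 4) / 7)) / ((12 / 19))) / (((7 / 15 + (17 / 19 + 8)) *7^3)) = 16245 / 25623472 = 0.00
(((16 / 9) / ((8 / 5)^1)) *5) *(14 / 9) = 8.64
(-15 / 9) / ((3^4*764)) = -5 / 185652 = -0.00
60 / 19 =3.16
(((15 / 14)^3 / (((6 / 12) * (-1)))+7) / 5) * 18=56061 / 3430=16.34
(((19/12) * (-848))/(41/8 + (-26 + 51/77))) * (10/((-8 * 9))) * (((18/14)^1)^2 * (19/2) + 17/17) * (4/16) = -90665245/2353239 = -38.53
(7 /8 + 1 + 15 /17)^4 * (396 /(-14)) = -1957763671875 /1197357056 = -1635.07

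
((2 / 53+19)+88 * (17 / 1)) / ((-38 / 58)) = -2328613 / 1007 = -2312.43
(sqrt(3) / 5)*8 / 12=0.23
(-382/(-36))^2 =36481/324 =112.60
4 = 4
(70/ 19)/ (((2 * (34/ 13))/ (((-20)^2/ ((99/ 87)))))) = 2639000/ 10659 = 247.58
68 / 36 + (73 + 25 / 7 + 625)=44318 / 63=703.46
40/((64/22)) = 55/4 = 13.75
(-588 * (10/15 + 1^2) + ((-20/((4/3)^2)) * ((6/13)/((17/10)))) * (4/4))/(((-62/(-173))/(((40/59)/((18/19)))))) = -7141171850/3637881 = -1963.00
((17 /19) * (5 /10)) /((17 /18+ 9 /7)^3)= 17003196 /421572779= 0.04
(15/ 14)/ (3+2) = 3/ 14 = 0.21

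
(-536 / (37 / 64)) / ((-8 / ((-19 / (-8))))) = 10184 / 37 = 275.24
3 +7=10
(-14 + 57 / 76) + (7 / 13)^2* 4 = -8173 / 676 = -12.09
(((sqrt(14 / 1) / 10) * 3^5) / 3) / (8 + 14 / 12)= 243 * sqrt(14) / 275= 3.31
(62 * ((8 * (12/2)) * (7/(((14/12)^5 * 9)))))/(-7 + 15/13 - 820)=-2089152/1611071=-1.30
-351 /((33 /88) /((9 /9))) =-936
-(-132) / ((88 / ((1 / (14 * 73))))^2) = 0.00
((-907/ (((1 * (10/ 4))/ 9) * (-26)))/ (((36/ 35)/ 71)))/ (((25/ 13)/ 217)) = 97819043/ 100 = 978190.43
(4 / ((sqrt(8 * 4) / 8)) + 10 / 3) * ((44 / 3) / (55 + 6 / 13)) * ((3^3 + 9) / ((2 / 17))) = 194480 / 721 + 233376 * sqrt(2) / 721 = 727.49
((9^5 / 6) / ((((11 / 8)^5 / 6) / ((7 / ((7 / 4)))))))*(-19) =-147053740032 / 161051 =-913088.03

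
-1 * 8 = -8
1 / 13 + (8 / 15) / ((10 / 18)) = 1.04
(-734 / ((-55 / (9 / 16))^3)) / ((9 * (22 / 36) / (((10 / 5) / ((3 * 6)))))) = 29727 / 1874048000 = 0.00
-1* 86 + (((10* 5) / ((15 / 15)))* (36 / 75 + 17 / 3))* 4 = 3430 / 3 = 1143.33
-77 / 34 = -2.26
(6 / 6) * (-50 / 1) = -50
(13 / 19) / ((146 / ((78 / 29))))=507 / 40223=0.01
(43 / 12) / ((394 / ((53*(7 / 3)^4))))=5471879 / 382968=14.29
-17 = -17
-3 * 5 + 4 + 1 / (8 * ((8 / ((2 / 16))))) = -5631 / 512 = -11.00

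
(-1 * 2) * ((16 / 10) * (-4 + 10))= -96 / 5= -19.20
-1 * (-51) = 51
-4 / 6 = -2 / 3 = -0.67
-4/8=-1/2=-0.50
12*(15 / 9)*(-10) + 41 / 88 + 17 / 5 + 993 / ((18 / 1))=-186077 / 1320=-140.97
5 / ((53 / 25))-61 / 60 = 1.34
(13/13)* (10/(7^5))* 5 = 50/16807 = 0.00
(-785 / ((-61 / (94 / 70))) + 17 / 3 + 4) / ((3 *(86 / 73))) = 1259980 / 165249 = 7.62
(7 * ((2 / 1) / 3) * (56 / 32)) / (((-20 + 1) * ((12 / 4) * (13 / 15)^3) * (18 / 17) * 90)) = -20825 / 9016488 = -0.00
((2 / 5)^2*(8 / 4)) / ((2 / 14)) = 56 / 25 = 2.24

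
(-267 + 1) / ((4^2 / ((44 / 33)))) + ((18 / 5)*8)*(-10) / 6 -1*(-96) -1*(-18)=263 / 6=43.83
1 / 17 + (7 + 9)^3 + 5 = 69718 / 17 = 4101.06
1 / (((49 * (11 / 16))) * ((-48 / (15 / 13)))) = -5 / 7007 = -0.00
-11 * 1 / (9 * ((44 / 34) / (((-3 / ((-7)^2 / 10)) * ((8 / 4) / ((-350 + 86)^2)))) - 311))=935 / 56587131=0.00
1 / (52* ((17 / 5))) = 0.01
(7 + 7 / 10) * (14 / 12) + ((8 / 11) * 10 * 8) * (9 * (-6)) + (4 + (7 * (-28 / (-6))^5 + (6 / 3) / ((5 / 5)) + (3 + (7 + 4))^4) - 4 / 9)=2714783969 / 53460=50781.59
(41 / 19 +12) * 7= 1883 / 19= 99.11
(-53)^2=2809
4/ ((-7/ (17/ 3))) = -68/ 21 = -3.24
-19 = -19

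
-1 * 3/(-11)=3/11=0.27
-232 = -232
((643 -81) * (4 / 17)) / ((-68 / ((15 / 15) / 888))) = -281 / 128316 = -0.00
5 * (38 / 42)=4.52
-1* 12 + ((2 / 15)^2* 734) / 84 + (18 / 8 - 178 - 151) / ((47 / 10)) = -36138679 / 444150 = -81.37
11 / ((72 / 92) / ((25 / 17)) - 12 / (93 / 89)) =-196075 / 195214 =-1.00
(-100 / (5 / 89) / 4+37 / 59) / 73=-26218 / 4307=-6.09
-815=-815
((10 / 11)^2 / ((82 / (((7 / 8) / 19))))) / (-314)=-175 / 118389304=-0.00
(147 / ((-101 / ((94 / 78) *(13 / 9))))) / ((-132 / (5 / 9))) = 11515 / 1079892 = 0.01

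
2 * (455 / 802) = 455 / 401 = 1.13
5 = 5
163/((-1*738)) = -163/738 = -0.22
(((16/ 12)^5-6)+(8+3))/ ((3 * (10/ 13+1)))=1.74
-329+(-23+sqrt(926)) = -352+sqrt(926) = -321.57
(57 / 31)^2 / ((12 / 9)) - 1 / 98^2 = 11700793 / 4614722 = 2.54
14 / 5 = 2.80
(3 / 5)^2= 9 / 25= 0.36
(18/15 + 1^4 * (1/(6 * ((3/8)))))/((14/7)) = 37/45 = 0.82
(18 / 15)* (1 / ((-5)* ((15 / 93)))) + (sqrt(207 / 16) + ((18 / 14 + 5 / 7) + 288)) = 3* sqrt(23) / 4 + 36064 / 125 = 292.11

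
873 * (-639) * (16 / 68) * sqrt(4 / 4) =-2231388 / 17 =-131258.12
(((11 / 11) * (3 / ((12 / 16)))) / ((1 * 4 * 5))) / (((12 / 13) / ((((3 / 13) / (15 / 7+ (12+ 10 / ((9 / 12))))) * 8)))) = 42 / 2885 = 0.01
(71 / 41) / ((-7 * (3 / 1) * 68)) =-71 / 58548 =-0.00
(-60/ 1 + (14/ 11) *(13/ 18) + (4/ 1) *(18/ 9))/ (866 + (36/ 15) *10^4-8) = -5057/ 2460942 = -0.00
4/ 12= 0.33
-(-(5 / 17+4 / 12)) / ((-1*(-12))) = 8 / 153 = 0.05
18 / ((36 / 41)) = 20.50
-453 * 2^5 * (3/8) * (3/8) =-4077/2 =-2038.50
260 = 260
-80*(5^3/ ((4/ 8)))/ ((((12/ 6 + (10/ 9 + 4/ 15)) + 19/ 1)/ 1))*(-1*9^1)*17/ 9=15300000/ 1007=15193.64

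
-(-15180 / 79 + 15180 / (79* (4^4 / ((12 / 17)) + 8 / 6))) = 1377585 / 7189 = 191.62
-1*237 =-237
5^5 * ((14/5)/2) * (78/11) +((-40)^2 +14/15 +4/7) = 32624.23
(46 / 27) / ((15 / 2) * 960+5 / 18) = 4 / 16905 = 0.00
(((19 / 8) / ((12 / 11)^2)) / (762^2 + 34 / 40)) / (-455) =-2299 / 304350804576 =-0.00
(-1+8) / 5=7 / 5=1.40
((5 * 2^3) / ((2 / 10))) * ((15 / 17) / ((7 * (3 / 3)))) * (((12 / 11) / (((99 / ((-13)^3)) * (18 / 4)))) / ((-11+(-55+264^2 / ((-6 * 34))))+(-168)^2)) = -0.00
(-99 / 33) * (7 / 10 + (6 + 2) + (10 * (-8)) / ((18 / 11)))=3617 / 30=120.57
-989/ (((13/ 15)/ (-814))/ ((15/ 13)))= 181135350/ 169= 1071806.80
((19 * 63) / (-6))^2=159201 / 4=39800.25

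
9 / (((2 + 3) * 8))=9 / 40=0.22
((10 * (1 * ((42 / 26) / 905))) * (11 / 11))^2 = 1764 / 5536609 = 0.00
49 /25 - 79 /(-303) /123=1828156 /931725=1.96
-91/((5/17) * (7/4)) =-884/5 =-176.80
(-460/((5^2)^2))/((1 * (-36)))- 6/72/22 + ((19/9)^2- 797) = -706141159/891000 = -792.53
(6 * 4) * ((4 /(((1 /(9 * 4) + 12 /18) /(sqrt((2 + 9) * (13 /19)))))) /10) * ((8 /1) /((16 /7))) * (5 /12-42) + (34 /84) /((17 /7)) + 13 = 79 /6-251496 * sqrt(2717) /2375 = -5506.49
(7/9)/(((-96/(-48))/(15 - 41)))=-91/9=-10.11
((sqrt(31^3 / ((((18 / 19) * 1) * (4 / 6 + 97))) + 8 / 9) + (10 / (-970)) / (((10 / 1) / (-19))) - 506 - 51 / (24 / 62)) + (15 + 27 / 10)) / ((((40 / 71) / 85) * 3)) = -483950271 / 15520 + 6035 * sqrt(39913046) / 42192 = -30278.70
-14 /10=-7 /5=-1.40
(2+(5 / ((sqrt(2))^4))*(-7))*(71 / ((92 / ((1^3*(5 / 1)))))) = -9585 / 368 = -26.05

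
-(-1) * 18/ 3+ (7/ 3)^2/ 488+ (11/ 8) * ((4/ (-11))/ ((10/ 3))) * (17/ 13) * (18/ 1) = 708101/ 285480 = 2.48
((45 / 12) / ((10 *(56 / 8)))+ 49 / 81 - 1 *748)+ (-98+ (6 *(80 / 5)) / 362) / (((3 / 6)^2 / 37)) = -12489371641 / 821016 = -15212.09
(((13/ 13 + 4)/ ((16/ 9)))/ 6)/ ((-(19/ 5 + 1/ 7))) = -175/ 1472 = -0.12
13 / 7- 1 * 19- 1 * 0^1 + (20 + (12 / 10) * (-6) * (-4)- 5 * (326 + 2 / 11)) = -615712 / 385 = -1599.25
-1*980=-980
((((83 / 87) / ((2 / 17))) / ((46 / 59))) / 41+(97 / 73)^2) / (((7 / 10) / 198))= 83238469215 / 145732163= 571.17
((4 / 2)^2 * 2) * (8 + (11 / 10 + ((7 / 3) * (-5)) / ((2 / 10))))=-5908 / 15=-393.87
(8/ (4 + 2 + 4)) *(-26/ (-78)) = 4/ 15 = 0.27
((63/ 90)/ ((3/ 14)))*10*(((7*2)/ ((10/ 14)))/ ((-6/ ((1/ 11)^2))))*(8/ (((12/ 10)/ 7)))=-134456/ 3267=-41.16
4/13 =0.31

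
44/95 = 0.46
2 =2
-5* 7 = -35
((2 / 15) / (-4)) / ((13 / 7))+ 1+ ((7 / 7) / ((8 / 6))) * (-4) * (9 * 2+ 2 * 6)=-34717 / 390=-89.02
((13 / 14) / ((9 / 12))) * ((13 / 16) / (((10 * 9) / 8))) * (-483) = -3887 / 90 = -43.19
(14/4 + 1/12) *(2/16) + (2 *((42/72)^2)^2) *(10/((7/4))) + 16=46063/2592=17.77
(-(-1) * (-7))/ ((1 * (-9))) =7/ 9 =0.78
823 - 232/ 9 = 7175/ 9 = 797.22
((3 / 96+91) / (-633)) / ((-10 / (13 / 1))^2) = -164099 / 675200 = -0.24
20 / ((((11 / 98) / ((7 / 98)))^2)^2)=48020 / 14641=3.28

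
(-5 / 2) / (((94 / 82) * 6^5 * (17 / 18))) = -205 / 690336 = -0.00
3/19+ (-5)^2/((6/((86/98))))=21307/5586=3.81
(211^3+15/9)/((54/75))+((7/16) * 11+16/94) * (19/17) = 4503453242611/345168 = 13047134.27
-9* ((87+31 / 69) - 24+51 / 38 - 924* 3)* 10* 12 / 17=1277694180 / 7429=171987.37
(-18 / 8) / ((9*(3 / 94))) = -47 / 6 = -7.83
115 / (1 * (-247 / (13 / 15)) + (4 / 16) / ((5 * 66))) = -151800 / 376199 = -0.40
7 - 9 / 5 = 26 / 5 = 5.20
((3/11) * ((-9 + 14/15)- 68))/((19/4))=-4564/1045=-4.37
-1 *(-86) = 86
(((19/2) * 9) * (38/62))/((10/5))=3249/124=26.20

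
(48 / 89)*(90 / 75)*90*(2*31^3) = 308873088 / 89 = 3470484.13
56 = 56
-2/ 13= -0.15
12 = 12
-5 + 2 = -3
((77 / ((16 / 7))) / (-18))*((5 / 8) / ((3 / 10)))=-13475 / 3456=-3.90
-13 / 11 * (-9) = 117 / 11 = 10.64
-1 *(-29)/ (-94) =-29/ 94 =-0.31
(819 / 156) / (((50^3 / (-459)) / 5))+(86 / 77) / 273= -194021419 / 2102100000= -0.09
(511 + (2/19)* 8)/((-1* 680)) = -1945/2584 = -0.75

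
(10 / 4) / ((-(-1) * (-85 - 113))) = -5 / 396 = -0.01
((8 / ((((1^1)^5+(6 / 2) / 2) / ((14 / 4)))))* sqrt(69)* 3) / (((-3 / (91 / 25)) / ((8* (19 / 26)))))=-29792* sqrt(69) / 125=-1979.77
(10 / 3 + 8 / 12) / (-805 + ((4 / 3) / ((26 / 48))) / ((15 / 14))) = -780 / 156527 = -0.00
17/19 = 0.89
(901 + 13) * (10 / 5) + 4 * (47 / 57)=104384 / 57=1831.30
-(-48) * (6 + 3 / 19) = 5616 / 19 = 295.58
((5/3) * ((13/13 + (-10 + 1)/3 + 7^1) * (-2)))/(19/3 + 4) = -50/31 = -1.61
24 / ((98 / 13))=156 / 49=3.18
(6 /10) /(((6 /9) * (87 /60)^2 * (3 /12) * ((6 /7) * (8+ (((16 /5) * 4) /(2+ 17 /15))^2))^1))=463890 /5733097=0.08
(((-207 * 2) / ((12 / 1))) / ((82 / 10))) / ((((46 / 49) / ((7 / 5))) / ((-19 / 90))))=6517 / 4920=1.32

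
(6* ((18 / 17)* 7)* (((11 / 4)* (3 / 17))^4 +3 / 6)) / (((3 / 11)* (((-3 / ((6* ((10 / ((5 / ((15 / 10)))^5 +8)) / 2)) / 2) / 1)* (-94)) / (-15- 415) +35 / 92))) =-49450224478052475 / 9806395283419472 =-5.04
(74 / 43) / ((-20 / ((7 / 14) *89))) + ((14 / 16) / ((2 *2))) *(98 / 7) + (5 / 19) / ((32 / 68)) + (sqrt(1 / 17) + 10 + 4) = sqrt(17) / 17 + 901487 / 65360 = 14.04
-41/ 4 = -10.25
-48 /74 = -24 /37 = -0.65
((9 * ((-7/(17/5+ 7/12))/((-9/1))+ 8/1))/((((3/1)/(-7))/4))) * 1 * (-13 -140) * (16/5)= 402764544/1195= 337041.46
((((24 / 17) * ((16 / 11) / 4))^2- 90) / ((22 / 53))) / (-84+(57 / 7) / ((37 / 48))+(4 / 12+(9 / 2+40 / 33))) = 43075243638 / 13427851217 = 3.21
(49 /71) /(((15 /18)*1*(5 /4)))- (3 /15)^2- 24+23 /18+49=171893 /6390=26.90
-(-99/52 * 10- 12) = 807/26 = 31.04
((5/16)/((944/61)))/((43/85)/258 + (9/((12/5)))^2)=77775/54169552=0.00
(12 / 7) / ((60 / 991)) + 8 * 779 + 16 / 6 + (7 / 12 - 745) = 772599 / 140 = 5518.56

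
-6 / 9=-2 / 3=-0.67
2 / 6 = 1 / 3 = 0.33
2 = 2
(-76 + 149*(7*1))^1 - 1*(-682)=1649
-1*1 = -1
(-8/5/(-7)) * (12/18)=16/105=0.15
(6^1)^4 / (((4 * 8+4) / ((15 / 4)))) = 135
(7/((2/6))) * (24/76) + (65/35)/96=6.65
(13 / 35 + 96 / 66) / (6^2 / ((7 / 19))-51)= 703 / 17985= 0.04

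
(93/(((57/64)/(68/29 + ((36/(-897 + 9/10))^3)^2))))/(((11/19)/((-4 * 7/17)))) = -92517087060958418142893056/132816778511713575375283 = -696.58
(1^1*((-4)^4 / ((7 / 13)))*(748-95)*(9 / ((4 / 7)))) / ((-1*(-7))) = 4889664 / 7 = 698523.43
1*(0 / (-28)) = 0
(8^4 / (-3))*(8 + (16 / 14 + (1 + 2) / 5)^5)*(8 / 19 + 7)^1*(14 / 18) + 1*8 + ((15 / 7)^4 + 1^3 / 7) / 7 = -1704286482936784 / 8981240625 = -189760.70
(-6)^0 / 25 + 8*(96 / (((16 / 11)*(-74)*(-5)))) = 1357 / 925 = 1.47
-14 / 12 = -7 / 6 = -1.17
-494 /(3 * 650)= -19 /75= -0.25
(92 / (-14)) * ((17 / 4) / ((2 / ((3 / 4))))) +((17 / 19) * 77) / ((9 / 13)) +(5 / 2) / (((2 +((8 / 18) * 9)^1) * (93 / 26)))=52934111 / 593712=89.16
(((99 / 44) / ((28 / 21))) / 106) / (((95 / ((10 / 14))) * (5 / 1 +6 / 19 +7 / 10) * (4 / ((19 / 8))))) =0.00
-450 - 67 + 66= -451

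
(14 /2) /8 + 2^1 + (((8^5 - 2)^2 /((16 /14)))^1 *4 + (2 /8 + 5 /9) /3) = 811649732215 /216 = 3757637649.14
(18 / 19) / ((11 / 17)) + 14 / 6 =2381 / 627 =3.80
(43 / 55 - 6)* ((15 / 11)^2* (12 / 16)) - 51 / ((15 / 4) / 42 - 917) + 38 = 30.78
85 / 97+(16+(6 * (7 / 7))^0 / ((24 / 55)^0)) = 1734 / 97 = 17.88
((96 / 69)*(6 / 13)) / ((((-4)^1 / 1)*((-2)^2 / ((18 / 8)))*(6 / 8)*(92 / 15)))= -135 / 6877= -0.02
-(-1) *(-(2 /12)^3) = -1 /216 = -0.00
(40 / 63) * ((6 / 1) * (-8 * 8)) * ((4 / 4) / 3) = -5120 / 63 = -81.27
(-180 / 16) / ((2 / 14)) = -315 / 4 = -78.75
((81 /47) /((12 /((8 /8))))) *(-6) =-81 /94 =-0.86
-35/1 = -35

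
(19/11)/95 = 1/55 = 0.02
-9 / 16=-0.56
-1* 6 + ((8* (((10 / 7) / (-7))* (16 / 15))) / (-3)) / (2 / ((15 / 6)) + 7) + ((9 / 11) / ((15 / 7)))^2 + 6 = 11456759 / 52026975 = 0.22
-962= -962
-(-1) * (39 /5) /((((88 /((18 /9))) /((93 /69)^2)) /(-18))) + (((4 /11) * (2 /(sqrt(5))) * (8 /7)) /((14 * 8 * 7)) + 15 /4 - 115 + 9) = -12574477 /116380 + 4 * sqrt(5) /18865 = -108.05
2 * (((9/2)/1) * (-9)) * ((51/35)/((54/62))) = -4743/35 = -135.51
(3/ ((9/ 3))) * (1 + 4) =5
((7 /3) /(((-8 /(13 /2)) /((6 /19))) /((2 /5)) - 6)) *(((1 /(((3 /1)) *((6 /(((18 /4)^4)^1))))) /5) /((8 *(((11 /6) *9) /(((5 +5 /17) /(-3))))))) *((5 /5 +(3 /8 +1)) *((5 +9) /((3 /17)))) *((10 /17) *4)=14705145 /3674176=4.00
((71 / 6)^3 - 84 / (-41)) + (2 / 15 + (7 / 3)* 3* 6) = 75328139 / 44280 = 1701.18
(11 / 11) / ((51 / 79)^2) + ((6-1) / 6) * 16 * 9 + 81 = 529042 / 2601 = 203.40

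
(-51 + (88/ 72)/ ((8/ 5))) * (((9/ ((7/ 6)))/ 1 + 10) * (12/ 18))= -112127/ 189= -593.26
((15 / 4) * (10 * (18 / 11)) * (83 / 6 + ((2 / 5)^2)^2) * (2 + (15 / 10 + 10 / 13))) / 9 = 5768781 / 14300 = 403.41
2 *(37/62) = 37/31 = 1.19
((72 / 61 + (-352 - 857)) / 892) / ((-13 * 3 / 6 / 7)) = 1.46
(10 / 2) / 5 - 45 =-44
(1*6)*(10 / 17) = 60 / 17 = 3.53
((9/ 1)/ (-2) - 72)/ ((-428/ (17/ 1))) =2601/ 856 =3.04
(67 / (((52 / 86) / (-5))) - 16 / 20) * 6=-216387 / 65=-3329.03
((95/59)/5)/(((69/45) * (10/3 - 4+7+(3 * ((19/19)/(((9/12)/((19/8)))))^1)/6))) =0.03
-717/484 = -1.48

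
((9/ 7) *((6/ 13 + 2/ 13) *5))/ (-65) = -72/ 1183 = -0.06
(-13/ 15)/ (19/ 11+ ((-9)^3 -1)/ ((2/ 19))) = 143/ 1143990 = 0.00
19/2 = 9.50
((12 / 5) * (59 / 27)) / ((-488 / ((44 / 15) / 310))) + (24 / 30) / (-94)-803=-803.01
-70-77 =-147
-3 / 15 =-1 / 5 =-0.20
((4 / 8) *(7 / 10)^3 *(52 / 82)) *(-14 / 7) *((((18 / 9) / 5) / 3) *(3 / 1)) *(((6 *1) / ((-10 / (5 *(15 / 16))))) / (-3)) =-13377 / 164000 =-0.08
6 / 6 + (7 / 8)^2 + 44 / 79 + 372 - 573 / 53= 97409387 / 267968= 363.51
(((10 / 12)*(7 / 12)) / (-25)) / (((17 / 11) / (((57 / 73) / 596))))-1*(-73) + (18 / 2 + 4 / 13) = 94969243381 / 1153832160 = 82.31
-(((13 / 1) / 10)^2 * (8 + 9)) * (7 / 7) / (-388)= 0.07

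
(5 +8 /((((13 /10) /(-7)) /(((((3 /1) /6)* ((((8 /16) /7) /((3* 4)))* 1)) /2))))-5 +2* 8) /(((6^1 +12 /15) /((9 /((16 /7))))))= 130515 /14144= 9.23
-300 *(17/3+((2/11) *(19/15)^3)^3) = -1170136529766428/682241484375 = -1715.14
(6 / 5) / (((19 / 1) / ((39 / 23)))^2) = 9126 / 954845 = 0.01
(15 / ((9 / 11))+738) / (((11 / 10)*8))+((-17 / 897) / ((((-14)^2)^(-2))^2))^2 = 27694854643587006128411 / 35402796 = 782278739893510.28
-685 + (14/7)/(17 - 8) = -6163/9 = -684.78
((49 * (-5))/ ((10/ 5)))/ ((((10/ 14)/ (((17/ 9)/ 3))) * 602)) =-833/ 4644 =-0.18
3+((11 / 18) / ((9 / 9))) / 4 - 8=-349 / 72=-4.85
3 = 3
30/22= 1.36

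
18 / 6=3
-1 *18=-18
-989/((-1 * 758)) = 989/758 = 1.30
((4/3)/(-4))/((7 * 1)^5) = -1/50421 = -0.00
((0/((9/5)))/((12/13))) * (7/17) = 0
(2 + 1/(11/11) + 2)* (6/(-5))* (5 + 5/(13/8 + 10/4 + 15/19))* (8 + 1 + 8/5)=-95294/249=-382.71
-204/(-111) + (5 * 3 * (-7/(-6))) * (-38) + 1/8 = -196259/296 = -663.04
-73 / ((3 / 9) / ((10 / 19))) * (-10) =1152.63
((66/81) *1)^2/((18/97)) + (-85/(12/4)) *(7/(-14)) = 232843/13122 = 17.74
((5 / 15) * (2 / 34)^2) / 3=1 / 2601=0.00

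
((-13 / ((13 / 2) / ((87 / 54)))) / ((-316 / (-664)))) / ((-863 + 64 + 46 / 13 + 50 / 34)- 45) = 0.01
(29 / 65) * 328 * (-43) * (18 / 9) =-12585.11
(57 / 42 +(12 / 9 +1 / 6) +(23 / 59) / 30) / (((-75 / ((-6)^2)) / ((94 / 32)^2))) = -78554249 / 6608000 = -11.89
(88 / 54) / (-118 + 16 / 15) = -110 / 7893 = -0.01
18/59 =0.31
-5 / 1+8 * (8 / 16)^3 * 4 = -1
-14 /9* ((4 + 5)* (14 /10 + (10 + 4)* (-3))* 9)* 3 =76734 /5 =15346.80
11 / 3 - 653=-1948 / 3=-649.33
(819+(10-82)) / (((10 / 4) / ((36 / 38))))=26892 / 95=283.07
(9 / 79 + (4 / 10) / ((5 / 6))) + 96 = 190773 / 1975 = 96.59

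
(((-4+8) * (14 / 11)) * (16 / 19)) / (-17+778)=896 / 159049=0.01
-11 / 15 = -0.73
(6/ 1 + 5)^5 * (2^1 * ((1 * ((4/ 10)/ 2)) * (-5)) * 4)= -1288408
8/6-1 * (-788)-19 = 2311/3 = 770.33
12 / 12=1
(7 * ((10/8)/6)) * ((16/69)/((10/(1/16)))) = 7/3312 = 0.00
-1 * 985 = -985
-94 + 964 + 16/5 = 4366/5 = 873.20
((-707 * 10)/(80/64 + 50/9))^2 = 52881984/49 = 1079224.16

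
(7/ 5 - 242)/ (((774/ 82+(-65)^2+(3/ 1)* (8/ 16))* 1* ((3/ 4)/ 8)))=-1052224/ 1736735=-0.61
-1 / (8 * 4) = -1 / 32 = -0.03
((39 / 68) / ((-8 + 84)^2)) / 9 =13 / 1178304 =0.00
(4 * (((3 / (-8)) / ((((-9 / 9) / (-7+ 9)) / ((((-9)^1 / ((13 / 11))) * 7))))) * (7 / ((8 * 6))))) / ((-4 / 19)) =92169 / 832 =110.78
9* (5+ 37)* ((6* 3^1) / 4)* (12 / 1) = 20412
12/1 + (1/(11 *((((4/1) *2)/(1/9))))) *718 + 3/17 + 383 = 2666431/6732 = 396.08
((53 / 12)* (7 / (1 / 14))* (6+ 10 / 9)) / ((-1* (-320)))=2597 / 270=9.62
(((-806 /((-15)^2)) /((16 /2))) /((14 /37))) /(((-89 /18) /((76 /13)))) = 21793 /15575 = 1.40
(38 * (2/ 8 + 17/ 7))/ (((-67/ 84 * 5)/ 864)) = -1477440/ 67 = -22051.34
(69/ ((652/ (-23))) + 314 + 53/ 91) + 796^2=37612224899/ 59332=633928.15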